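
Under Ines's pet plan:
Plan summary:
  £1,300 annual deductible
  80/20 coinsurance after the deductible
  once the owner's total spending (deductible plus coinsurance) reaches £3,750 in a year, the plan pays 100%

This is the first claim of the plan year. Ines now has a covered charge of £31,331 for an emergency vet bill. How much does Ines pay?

Nothing has been paid toward the £1,300 deductible, so the first £1,300 of this charge is applied there.
After the £1,300 deductible portion, £31,331 − £1,300 = £30,031 is subject to coinsurance.
Owner's 20% share of £30,031 is £6,006.20.
Owner responsibility before any cap: £1,300 + £6,006.20 = £7,306.20.
Year-to-date out-of-pocket would reach £0 + £7,306.20 = £7,306.20, above the £3,750 maximum, so the owner pays only £3,750 − £0 = £3,750.

£3,750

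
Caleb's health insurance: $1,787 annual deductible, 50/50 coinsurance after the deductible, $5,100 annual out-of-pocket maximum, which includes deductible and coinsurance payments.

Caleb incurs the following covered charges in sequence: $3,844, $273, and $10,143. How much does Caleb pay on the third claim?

Claim 1 — $3,844: $1,787 to deductible, leaving $2,057; coinsurance $2,057 × 50% = $1,028.50. Patient owes $2,815.50 (running OOP $2,815.50).
Claim 2 — $273: 50% coinsurance on $273 = $136.50. Cost to patient: $136.50. OOP to date $2,952.
Claim 3 — $10,143: deductible already satisfied, so patient's share is 50% × $10,143 = $5,071.50. Adding that to $2,952 gives $8,023.50, past the $5,100 cap; patient pays only $5,100 − $2,952 = $2,148.

$2,148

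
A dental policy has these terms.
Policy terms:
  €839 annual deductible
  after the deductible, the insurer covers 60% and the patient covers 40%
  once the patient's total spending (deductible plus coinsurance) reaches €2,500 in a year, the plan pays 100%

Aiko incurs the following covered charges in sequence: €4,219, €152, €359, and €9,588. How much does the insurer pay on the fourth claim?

€9,483.40

Claim 1 — €4,219: deductible takes €839, €3,380 remains; patient's 40% is €1,352. Cost to patient: €2,191. OOP to date €2,191. Insurer: €4,219 − €2,191 = €2,028.
Claim 2 — €152: deductible already satisfied, so patient's share is 40% × €152 = €60.80. Patient pays €60.80; OOP now €2,251.80. Plan pays €152 − €60.80 = €91.20.
Claim 3 — €359: deductible met; 40% of €359 = €143.60. Patient owes €143.60 (running OOP €2,395.40). Insurer: €359 − €143.60 = €215.40.
Claim 4 — €9,588: deductible met; 40% of €9,588 = €3,835.20. Adding that to €2,395.40 gives €6,230.60, past the €2,500 cap; patient pays only €2,500 − €2,395.40 = €104.60. Insurer: €9,588 − €104.60 = €9,483.40.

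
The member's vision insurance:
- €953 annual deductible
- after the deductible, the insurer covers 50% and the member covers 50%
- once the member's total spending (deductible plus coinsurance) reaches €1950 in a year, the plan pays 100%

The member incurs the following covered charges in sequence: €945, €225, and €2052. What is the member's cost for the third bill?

€888.50

Claim 1 (€945): fully absorbed by the deductible. Member pays €945; OOP now €945.
Claim 2 (€225): €8 to deductible, leaving €217; member's 50% is €108.50. Cost to member: €116.50. OOP to date €1061.50.
Claim 3 (€2052): deductible met; 50% of €2052 = €1026. OOP would hit €2087.50 > €1950, so the cap limits the member to €1950 − €1061.50 = €888.50.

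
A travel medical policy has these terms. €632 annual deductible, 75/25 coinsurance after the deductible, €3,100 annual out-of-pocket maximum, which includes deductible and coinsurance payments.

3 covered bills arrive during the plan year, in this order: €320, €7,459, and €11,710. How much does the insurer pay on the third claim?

€11,028.75

Claim 1 — €320: all of it applies to the deductible. Traveler owes €320 (running OOP €320). Insurer: €320 − €320 = €0.
Claim 2 — €7,459: €312 finishes the deductible; €7,147 goes to coinsurance; coinsurance €7,147 × 25% = €1,786.75. Traveler pays €2,098.75; OOP now €2,418.75. Plan pays €7,459 − €2,098.75 = €5,360.25.
Claim 3 — €11,710: deductible already satisfied, so traveler's share is 25% × €11,710 = €2,927.50. That would push OOP to €5,346.25, over the €3,100 cap, so traveler pays €3,100 − €2,418.75 = €681.25. Plan pays €11,710 − €681.25 = €11,028.75.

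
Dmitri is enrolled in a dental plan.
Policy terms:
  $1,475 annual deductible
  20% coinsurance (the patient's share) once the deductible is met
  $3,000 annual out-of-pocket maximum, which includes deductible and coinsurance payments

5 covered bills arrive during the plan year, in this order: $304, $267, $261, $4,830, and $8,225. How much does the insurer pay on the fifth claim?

#1 ($304): fully absorbed by the deductible. Cost to patient: $304. OOP to date $304. Plan pays $304 − $304 = $0.
#2 ($267): fully absorbed by the deductible. Patient pays $267; OOP now $571. Insurer: $267 − $267 = $0.
#3 ($261): entire amount goes to the deductible. Patient pays $261; OOP now $832. Plan pays $261 − $261 = $0.
#4 ($4,830): $643 finishes the deductible; $4,187 goes to coinsurance; 20% of $4,187 = $837.40. Patient owes $1,480.40 (running OOP $2,312.40). Insurer: $4,830 − $1,480.40 = $3,349.60.
#5 ($8,225): 20% coinsurance on $8,225 = $1,645. Adding that to $2,312.40 gives $3,957.40, past the $3,000 cap; patient pays only $3,000 − $2,312.40 = $687.60. Plan pays $8,225 − $687.60 = $7,537.40.

$7,537.40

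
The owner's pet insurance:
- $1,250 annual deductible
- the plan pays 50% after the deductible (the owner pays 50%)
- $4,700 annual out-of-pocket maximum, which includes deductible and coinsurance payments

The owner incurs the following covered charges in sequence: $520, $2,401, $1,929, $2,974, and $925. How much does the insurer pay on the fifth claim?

#1 ($520): entire amount goes to the deductible. Owner owes $520 (running OOP $520). Insurer: $520 − $520 = $0.
#2 ($2,401): deductible takes $730, $1,671 remains; 50% of $1,671 = $835.50. Owner pays $1,565.50; OOP now $2,085.50. Insurer: $2,401 − $1,565.50 = $835.50.
#3 ($1,929): deductible met; 50% of $1,929 = $964.50. Owner owes $964.50 (running OOP $3,050). Plan pays $1,929 − $964.50 = $964.50.
#4 ($2,974): deductible already satisfied, so owner's share is 50% × $2,974 = $1,487. Cost to owner: $1,487. OOP to date $4,537. Insurer: $2,974 − $1,487 = $1,487.
#5 ($925): 50% coinsurance on $925 = $462.50. That would push OOP to $4,999.50, over the $4,700 cap, so owner pays $4,700 − $4,537 = $163. Insurer: $925 − $163 = $762.

$762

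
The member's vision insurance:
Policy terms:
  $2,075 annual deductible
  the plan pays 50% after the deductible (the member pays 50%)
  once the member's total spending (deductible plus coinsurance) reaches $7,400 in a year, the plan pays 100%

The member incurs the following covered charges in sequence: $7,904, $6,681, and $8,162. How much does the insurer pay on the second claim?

Claim 1 — $7,904: $2,075 to deductible, leaving $5,829; 50% of $5,829 = $2,914.50. Cost to member: $4,989.50. OOP to date $4,989.50. Plan pays $7,904 − $4,989.50 = $2,914.50.
Claim 2 — $6,681: deductible met; 50% of $6,681 = $3,340.50. OOP would hit $8,330 > $7,400, so the cap limits the member to $7,400 − $4,989.50 = $2,410.50. Insurer: $6,681 − $2,410.50 = $4,270.50.

$4,270.50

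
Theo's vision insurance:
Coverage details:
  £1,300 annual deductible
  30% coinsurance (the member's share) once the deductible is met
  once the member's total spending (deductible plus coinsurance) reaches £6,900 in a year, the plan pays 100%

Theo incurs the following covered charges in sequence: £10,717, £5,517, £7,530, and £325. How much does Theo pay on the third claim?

Claim 1 — £10,717: £1,300 to deductible, leaving £9,417; coinsurance £9,417 × 30% = £2,825.10. Member pays £4,125.10; OOP now £4,125.10.
Claim 2 — £5,517: 30% coinsurance on £5,517 = £1,655.10. Member pays £1,655.10; OOP now £5,780.20.
Claim 3 — £7,530: deductible already satisfied, so member's share is 30% × £7,530 = £2,259. OOP would hit £8,039.20 > £6,900, so the cap limits the member to £6,900 − £5,780.20 = £1,119.80.

£1,119.80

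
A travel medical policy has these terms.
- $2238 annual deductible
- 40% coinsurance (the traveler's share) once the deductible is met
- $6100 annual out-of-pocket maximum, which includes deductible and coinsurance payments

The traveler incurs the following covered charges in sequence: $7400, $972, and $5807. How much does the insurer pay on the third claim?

Claim 1 ($7400): $2238 finishes the deductible; $5162 goes to coinsurance; coinsurance $5162 × 40% = $2064.80. Traveler pays $4302.80; OOP now $4302.80. Insurer: $7400 − $4302.80 = $3097.20.
Claim 2 ($972): deductible already satisfied, so traveler's share is 40% × $972 = $388.80. Traveler pays $388.80; OOP now $4691.60. Insurer: $972 − $388.80 = $583.20.
Claim 3 ($5807): deductible already satisfied, so traveler's share is 40% × $5807 = $2322.80. That would push OOP to $7014.40, over the $6100 cap, so traveler pays $6100 − $4691.60 = $1408.40. Insurer: $5807 − $1408.40 = $4398.60.

$4398.60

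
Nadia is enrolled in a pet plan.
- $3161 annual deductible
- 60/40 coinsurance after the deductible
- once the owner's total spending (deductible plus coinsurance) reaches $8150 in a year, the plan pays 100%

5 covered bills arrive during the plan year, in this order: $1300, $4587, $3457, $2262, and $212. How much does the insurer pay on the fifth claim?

$127.20

Claim 1 ($1300): fully absorbed by the deductible. Owner owes $1300 (running OOP $1300). Plan pays $1300 − $1300 = $0.
Claim 2 ($4587): deductible takes $1861, $2726 remains; owner's 40% is $1090.40. Owner owes $2951.40 (running OOP $4251.40). Plan pays $4587 − $2951.40 = $1635.60.
Claim 3 ($3457): 40% coinsurance on $3457 = $1382.80. Owner pays $1382.80; OOP now $5634.20. Plan pays $3457 − $1382.80 = $2074.20.
Claim 4 ($2262): deductible met; 40% of $2262 = $904.80. Cost to owner: $904.80. OOP to date $6539. Insurer: $2262 − $904.80 = $1357.20.
Claim 5 ($212): deductible met; 40% of $212 = $84.80. Owner pays $84.80; OOP now $6623.80. Insurer: $212 − $84.80 = $127.20.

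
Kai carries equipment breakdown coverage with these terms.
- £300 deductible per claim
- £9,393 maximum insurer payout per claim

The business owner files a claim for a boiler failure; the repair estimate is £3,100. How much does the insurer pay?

£2,800

Subtract the deductible: £3,100 − £300 = £2,800.
That's under the £9,393 cap, so the insurer reimburses the full £2,800.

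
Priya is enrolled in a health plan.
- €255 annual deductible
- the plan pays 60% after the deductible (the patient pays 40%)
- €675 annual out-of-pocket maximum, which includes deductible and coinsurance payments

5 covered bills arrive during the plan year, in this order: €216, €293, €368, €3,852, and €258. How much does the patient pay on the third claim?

€147.20

#1 (€216): fully absorbed by the deductible. Cost to patient: €216. OOP to date €216.
#2 (€293): €39 finishes the deductible; €254 goes to coinsurance; coinsurance €254 × 40% = €101.60. Cost to patient: €140.60. OOP to date €356.60.
#3 (€368): deductible met; 40% of €368 = €147.20. Patient pays €147.20; OOP now €503.80.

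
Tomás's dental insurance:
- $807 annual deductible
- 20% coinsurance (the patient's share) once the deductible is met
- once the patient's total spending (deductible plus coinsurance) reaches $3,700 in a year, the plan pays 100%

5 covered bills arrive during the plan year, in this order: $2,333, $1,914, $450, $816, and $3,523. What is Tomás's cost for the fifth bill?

Bill 1, $2,333: $807 finishes the deductible; $1,526 goes to coinsurance; patient's 20% is $305.20. Cost to patient: $1,112.20. OOP to date $1,112.20.
Bill 2, $1,914: 20% coinsurance on $1,914 = $382.80. Patient pays $382.80; OOP now $1,495.
Bill 3, $450: deductible already satisfied, so patient's share is 20% × $450 = $90. Cost to patient: $90. OOP to date $1,585.
Bill 4, $816: 20% coinsurance on $816 = $163.20. Patient owes $163.20 (running OOP $1,748.20).
Bill 5, $3,523: deductible already satisfied, so patient's share is 20% × $3,523 = $704.60. Cost to patient: $704.60. OOP to date $2,452.80.

$704.60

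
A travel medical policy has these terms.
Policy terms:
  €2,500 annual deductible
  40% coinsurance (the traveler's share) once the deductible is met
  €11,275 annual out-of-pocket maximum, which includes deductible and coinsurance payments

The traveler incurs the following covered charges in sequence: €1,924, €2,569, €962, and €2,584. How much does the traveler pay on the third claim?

€384.80

Bill 1, €1,924: entire amount goes to the deductible. Cost to traveler: €1,924. OOP to date €1,924.
Bill 2, €2,569: deductible takes €576, €1,993 remains; 40% of €1,993 = €797.20. Traveler owes €1,373.20 (running OOP €3,297.20).
Bill 3, €962: 40% coinsurance on €962 = €384.80. Traveler pays €384.80; OOP now €3,682.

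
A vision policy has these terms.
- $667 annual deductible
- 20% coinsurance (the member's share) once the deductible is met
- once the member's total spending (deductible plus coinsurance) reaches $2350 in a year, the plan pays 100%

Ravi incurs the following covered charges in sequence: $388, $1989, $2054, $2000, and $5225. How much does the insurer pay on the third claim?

#1 ($388): all of it applies to the deductible. Member pays $388; OOP now $388. Insurer: $388 − $388 = $0.
#2 ($1989): $279 to deductible, leaving $1710; coinsurance $1710 × 20% = $342. Member pays $621; OOP now $1009. Insurer: $1989 − $621 = $1368.
#3 ($2054): deductible already satisfied, so member's share is 20% × $2054 = $410.80. Member owes $410.80 (running OOP $1419.80). Plan pays $2054 − $410.80 = $1643.20.

$1643.20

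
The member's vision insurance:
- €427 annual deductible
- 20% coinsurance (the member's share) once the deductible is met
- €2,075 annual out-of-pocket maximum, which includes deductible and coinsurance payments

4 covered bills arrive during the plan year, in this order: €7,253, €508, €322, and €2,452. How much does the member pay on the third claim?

€64.40

Bill 1, €7,253: €427 finishes the deductible; €6,826 goes to coinsurance; coinsurance €6,826 × 20% = €1,365.20. Member owes €1,792.20 (running OOP €1,792.20).
Bill 2, €508: deductible met; 20% of €508 = €101.60. Member pays €101.60; OOP now €1,893.80.
Bill 3, €322: deductible already satisfied, so member's share is 20% × €322 = €64.40. Member owes €64.40 (running OOP €1,958.20).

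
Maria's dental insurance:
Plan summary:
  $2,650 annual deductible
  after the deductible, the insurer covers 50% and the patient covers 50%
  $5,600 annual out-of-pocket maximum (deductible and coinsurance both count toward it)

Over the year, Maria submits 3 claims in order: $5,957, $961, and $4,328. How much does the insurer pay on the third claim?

#1 ($5,957): $2,650 to deductible, leaving $3,307; coinsurance $3,307 × 50% = $1,653.50. Patient owes $4,303.50 (running OOP $4,303.50). Insurer: $5,957 − $4,303.50 = $1,653.50.
#2 ($961): deductible met; 50% of $961 = $480.50. Patient pays $480.50; OOP now $4,784. Plan pays $961 − $480.50 = $480.50.
#3 ($4,328): 50% coinsurance on $4,328 = $2,164. OOP would hit $6,948 > $5,600, so the cap limits the patient to $5,600 − $4,784 = $816. Plan pays $4,328 − $816 = $3,512.

$3,512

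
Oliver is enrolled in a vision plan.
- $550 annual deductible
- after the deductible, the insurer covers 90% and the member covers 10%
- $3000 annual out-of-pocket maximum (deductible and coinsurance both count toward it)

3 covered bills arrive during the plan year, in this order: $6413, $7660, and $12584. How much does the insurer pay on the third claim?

$11486.30

Claim 1 ($6413): $550 finishes the deductible; $5863 goes to coinsurance; 10% of $5863 = $586.30. Member pays $1136.30; OOP now $1136.30. Insurer: $6413 − $1136.30 = $5276.70.
Claim 2 ($7660): 10% coinsurance on $7660 = $766. Member owes $766 (running OOP $1902.30). Insurer: $7660 − $766 = $6894.
Claim 3 ($12584): 10% coinsurance on $12584 = $1258.40. Adding that to $1902.30 gives $3160.70, past the $3000 cap; member pays only $3000 − $1902.30 = $1097.70. Insurer: $12584 − $1097.70 = $11486.30.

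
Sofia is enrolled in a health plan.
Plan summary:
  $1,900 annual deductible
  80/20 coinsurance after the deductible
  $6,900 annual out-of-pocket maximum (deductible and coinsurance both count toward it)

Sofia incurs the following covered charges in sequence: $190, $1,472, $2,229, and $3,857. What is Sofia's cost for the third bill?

#1 ($190): fully absorbed by the deductible. Patient pays $190; OOP now $190.
#2 ($1,472): all of it applies to the deductible. Patient pays $1,472; OOP now $1,662.
#3 ($2,229): deductible takes $238, $1,991 remains; patient's 20% is $398.20. Patient owes $636.20 (running OOP $2,298.20).

$636.20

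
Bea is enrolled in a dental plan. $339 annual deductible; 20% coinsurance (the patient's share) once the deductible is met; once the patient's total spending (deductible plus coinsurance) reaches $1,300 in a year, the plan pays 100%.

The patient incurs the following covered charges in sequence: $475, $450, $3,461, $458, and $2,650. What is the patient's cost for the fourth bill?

$91.60

Bill 1, $475: $339 to deductible, leaving $136; patient's 20% is $27.20. Patient pays $366.20; OOP now $366.20.
Bill 2, $450: deductible met; 20% of $450 = $90. Patient pays $90; OOP now $456.20.
Bill 3, $3,461: deductible already satisfied, so patient's share is 20% × $3,461 = $692.20. Patient pays $692.20; OOP now $1,148.40.
Bill 4, $458: 20% coinsurance on $458 = $91.60. Patient owes $91.60 (running OOP $1,240).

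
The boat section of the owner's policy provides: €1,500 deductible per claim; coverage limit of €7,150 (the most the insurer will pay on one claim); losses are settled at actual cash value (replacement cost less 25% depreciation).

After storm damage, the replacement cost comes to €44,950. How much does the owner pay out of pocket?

€37,800

At 25% depreciation, ACV = €44,950 − €11,237.50 = €33,712.50.
Subtract the deductible: €33,712.50 − €1,500 = €32,212.50.
Since €32,212.50 > €7,150, the payout is capped at €7,150.
Owner's share is the uncovered remainder: €44,950 − €7,150 = €37,800.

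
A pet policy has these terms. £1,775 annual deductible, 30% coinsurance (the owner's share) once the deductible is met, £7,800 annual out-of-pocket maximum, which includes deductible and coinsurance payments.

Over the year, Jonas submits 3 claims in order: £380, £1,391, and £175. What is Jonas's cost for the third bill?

£55.30

Bill 1, £380: all of it applies to the deductible. Owner pays £380; OOP now £380.
Bill 2, £1,391: all of it applies to the deductible. Owner pays £1,391; OOP now £1,771.
Bill 3, £175: £4 finishes the deductible; £171 goes to coinsurance; 30% of £171 = £51.30. Cost to owner: £55.30. OOP to date £1,826.30.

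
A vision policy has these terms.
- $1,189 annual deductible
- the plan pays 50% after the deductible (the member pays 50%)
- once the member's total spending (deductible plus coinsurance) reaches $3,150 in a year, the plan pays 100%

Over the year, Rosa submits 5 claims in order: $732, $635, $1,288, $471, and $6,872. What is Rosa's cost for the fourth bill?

#1 ($732): fully absorbed by the deductible. Member pays $732; OOP now $732.
#2 ($635): deductible takes $457, $178 remains; 50% of $178 = $89. Cost to member: $546. OOP to date $1,278.
#3 ($1,288): deductible met; 50% of $1,288 = $644. Member owes $644 (running OOP $1,922).
#4 ($471): deductible already satisfied, so member's share is 50% × $471 = $235.50. Member pays $235.50; OOP now $2,157.50.

$235.50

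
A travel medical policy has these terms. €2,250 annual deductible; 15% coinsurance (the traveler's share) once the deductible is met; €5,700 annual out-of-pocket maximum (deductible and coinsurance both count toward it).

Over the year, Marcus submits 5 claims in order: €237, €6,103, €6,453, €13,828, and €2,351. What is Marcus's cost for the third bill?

€967.95

Bill 1, €237: entire amount goes to the deductible. Traveler owes €237 (running OOP €237).
Bill 2, €6,103: deductible takes €2,013, €4,090 remains; coinsurance €4,090 × 15% = €613.50. Cost to traveler: €2,626.50. OOP to date €2,863.50.
Bill 3, €6,453: deductible met; 15% of €6,453 = €967.95. Cost to traveler: €967.95. OOP to date €3,831.45.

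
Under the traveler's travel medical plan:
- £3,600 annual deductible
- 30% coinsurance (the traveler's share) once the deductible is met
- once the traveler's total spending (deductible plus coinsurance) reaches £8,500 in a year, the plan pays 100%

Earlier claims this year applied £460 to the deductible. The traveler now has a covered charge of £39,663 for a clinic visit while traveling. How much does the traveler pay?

Remaining deductible: £3,600 − £460 = £3,140.
That leaves £39,663 − £3,140 = £36,523 for coinsurance.
Coinsurance: £36,523 × 30% = £10,956.90.
That puts the traveler's cost at £3,140 + £10,956.90 = £14,096.90 before any cap.
That would bring total out-of-pocket to £14,556.90, past the £8,500 cap. The traveler is capped at £8,500 − £460 = £8,040 on this claim.

£8,040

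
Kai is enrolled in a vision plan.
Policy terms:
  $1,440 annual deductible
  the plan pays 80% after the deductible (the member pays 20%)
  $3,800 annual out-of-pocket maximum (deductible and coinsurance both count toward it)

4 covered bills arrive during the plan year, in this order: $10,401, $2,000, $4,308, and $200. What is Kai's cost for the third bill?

Bill 1, $10,401: $1,440 to deductible, leaving $8,961; coinsurance $8,961 × 20% = $1,792.20. Cost to member: $3,232.20. OOP to date $3,232.20.
Bill 2, $2,000: deductible already satisfied, so member's share is 20% × $2,000 = $400. Member owes $400 (running OOP $3,632.20).
Bill 3, $4,308: deductible already satisfied, so member's share is 20% × $4,308 = $861.60. OOP would hit $4,493.80 > $3,800, so the cap limits the member to $3,800 − $3,632.20 = $167.80.

$167.80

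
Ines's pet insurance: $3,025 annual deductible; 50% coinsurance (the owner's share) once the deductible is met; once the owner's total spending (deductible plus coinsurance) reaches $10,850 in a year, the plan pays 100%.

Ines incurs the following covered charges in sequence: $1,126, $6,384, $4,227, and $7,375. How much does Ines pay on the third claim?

#1 ($1,126): all of it applies to the deductible. Owner owes $1,126 (running OOP $1,126).
#2 ($6,384): deductible takes $1,899, $4,485 remains; owner's 50% is $2,242.50. Owner owes $4,141.50 (running OOP $5,267.50).
#3 ($4,227): deductible met; 50% of $4,227 = $2,113.50. Owner owes $2,113.50 (running OOP $7,381).

$2,113.50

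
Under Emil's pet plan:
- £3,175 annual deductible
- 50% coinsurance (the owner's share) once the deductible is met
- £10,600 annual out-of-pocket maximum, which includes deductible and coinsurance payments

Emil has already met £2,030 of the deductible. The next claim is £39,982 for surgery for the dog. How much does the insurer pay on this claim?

£31,412

Deductible still to meet: £3,175 − £2,030 = £1,145.
After the £1,145 deductible portion, £39,982 − £1,145 = £38,837 is subject to coinsurance.
Coinsurance: £38,837 × 50% = £19,418.50.
Owner responsibility before any cap: £1,145 + £19,418.50 = £20,563.50.
That would bring total out-of-pocket to £22,593.50, past the £10,600 cap. The owner is capped at £10,600 − £2,030 = £8,570 on this claim.
The insurer covers the remainder: £39,982 − £8,570 = £31,412.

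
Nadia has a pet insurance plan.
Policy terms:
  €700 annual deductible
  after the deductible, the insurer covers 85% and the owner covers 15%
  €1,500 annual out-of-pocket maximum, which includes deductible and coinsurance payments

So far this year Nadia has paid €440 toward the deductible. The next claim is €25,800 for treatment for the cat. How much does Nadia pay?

€1,060

€440 of the €700 deductible is already met, leaving €260.
After the €260 deductible portion, €25,800 − €260 = €25,540 is subject to coinsurance.
Owner's 15% share of €25,540 is €3,831.
So the owner owes €260 + €3,831 = €4,091 before any cap.
That would bring total out-of-pocket to €4,531, past the €1,500 cap. The owner is capped at €1,500 − €440 = €1,060 on this claim.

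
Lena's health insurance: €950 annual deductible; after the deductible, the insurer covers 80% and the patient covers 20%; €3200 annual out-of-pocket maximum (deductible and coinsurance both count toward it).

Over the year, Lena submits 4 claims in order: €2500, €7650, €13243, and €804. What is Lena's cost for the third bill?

Claim 1 (€2500): deductible takes €950, €1550 remains; coinsurance €1550 × 20% = €310. Cost to patient: €1260. OOP to date €1260.
Claim 2 (€7650): 20% coinsurance on €7650 = €1530. Patient owes €1530 (running OOP €2790).
Claim 3 (€13243): 20% coinsurance on €13243 = €2648.60. That would push OOP to €5438.60, over the €3200 cap, so patient pays €3200 − €2790 = €410.

€410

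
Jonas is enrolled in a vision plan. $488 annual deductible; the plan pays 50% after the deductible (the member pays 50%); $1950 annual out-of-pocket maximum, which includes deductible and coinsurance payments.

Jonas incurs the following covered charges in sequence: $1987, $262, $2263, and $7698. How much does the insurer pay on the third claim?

Claim 1 ($1987): deductible takes $488, $1499 remains; 50% of $1499 = $749.50. Member pays $1237.50; OOP now $1237.50. Insurer: $1987 − $1237.50 = $749.50.
Claim 2 ($262): deductible already satisfied, so member's share is 50% × $262 = $131. Member pays $131; OOP now $1368.50. Insurer: $262 − $131 = $131.
Claim 3 ($2263): 50% coinsurance on $2263 = $1131.50. OOP would hit $2500 > $1950, so the cap limits the member to $1950 − $1368.50 = $581.50. Insurer: $2263 − $581.50 = $1681.50.

$1681.50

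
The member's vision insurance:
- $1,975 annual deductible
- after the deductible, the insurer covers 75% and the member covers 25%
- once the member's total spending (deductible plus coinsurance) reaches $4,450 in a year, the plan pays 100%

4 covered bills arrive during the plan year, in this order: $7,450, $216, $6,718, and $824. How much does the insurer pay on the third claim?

$5,665.75

Claim 1 — $7,450: deductible takes $1,975, $5,475 remains; coinsurance $5,475 × 25% = $1,368.75. Cost to member: $3,343.75. OOP to date $3,343.75. Insurer: $7,450 − $3,343.75 = $4,106.25.
Claim 2 — $216: deductible already satisfied, so member's share is 25% × $216 = $54. Cost to member: $54. OOP to date $3,397.75. Plan pays $216 − $54 = $162.
Claim 3 — $6,718: 25% coinsurance on $6,718 = $1,679.50. Adding that to $3,397.75 gives $5,077.25, past the $4,450 cap; member pays only $4,450 − $3,397.75 = $1,052.25. Plan pays $6,718 − $1,052.25 = $5,665.75.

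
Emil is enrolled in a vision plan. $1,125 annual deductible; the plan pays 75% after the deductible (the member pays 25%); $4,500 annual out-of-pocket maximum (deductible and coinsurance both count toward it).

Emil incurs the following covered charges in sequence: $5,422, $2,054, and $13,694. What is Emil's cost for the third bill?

Claim 1 — $5,422: deductible takes $1,125, $4,297 remains; member's 25% is $1,074.25. Cost to member: $2,199.25. OOP to date $2,199.25.
Claim 2 — $2,054: deductible met; 25% of $2,054 = $513.50. Member owes $513.50 (running OOP $2,712.75).
Claim 3 — $13,694: deductible met; 25% of $13,694 = $3,423.50. Adding that to $2,712.75 gives $6,136.25, past the $4,500 cap; member pays only $4,500 − $2,712.75 = $1,787.25.

$1,787.25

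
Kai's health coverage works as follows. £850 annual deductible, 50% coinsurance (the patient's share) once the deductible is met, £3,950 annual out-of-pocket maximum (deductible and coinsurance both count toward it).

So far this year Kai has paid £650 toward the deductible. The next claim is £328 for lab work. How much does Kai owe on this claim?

£650 of the £850 deductible is already met, leaving £200.
After the £200 deductible portion, £328 − £200 = £128 is subject to coinsurance.
50% of £128 = £64 falls to the patient.
That puts the patient's cost at £200 + £64 = £264 before any cap.
Total out-of-pocket so far would be £650 + £264 = £914, below the £3,950 cap — no reduction.

£264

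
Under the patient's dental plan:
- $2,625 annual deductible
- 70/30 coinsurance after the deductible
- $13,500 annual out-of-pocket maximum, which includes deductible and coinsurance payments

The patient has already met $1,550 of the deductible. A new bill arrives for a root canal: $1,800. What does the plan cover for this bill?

$507.50

Remaining deductible: $2,625 − $1,550 = $1,075.
The remaining $725 (= $1,800 − $1,075) moves to coinsurance.
30% of $725 = $217.50 falls to the patient.
So the patient owes $1,075 + $217.50 = $1,292.50 before any cap.
Cumulative spending $1,550 + $1,292.50 = $2,842.50 stays under the $13,500 maximum.
The insurer covers the remainder: $1,800 − $1,292.50 = $507.50.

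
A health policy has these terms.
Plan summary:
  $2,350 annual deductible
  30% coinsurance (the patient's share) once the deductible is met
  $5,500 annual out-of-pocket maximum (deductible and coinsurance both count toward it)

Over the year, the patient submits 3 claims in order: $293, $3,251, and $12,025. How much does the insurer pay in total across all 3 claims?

$10,069

#1 ($293): entire amount goes to the deductible. Patient pays $293; OOP now $293. Insurer: $293 − $293 = $0.
#2 ($3,251): $2,057 to deductible, leaving $1,194; coinsurance $1,194 × 30% = $358.20. Patient owes $2,415.20 (running OOP $2,708.20). Insurer: $3,251 − $2,415.20 = $835.80.
#3 ($12,025): deductible already satisfied, so patient's share is 30% × $12,025 = $3,607.50. OOP would hit $6,315.70 > $5,500, so the cap limits the patient to $5,500 − $2,708.20 = $2,791.80. Insurer: $12,025 − $2,791.80 = $9,233.20.
Insurer total: $0 + $835.80 + $9,233.20 = $10,069.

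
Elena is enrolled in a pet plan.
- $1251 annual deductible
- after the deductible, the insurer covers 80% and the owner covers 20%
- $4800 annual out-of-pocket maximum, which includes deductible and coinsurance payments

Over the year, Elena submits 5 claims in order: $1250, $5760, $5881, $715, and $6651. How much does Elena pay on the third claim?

Claim 1 — $1250: all of it applies to the deductible. Owner owes $1250 (running OOP $1250).
Claim 2 — $5760: $1 finishes the deductible; $5759 goes to coinsurance; coinsurance $5759 × 20% = $1151.80. Cost to owner: $1152.80. OOP to date $2402.80.
Claim 3 — $5881: deductible already satisfied, so owner's share is 20% × $5881 = $1176.20. Owner pays $1176.20; OOP now $3579.

$1176.20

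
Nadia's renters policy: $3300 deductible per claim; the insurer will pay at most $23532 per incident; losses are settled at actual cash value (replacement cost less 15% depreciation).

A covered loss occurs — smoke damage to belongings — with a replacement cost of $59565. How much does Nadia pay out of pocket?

$36033

Actual cash value after 15% depreciation: $59565 × 85% = $50630.25.
After the deductible, $50630.25 − $3300 = $47330.25 remains.
The $23532 per-incident cap binds; insurer pays $23532.
The tenant bears the rest of the original loss: $59565 − $23532 = $36033.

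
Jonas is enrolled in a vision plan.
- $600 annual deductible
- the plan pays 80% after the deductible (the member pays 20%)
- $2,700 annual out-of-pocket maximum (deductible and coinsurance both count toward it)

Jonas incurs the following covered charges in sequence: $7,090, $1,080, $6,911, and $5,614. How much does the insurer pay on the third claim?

Claim 1 — $7,090: deductible takes $600, $6,490 remains; member's 20% is $1,298. Member owes $1,898 (running OOP $1,898). Insurer: $7,090 − $1,898 = $5,192.
Claim 2 — $1,080: deductible already satisfied, so member's share is 20% × $1,080 = $216. Member pays $216; OOP now $2,114. Plan pays $1,080 − $216 = $864.
Claim 3 — $6,911: deductible already satisfied, so member's share is 20% × $6,911 = $1,382.20. That would push OOP to $3,496.20, over the $2,700 cap, so member pays $2,700 − $2,114 = $586. Insurer: $6,911 − $586 = $6,325.

$6,325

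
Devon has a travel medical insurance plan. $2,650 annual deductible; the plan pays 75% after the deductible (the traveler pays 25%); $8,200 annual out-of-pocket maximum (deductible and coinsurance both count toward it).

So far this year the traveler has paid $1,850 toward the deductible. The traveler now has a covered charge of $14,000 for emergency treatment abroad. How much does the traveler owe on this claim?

Deductible still to meet: $2,650 − $1,850 = $800.
That leaves $14,000 − $800 = $13,200 for coinsurance.
25% of $13,200 = $3,300 falls to the traveler.
That puts the traveler's cost at $800 + $3,300 = $4,100 before any cap.
Total out-of-pocket so far would be $1,850 + $4,100 = $5,950, below the $8,200 cap — no reduction.

$4,100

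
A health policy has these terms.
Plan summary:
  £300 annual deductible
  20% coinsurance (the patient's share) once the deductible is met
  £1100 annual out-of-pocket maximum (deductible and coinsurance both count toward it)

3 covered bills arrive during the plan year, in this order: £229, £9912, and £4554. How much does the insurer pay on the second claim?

£9041

Claim 1 — £229: fully absorbed by the deductible. Cost to patient: £229. OOP to date £229. Plan pays £229 − £229 = £0.
Claim 2 — £9912: £71 to deductible, leaving £9841; coinsurance £9841 × 20% = £1968.20. Together that's £71 + £1968.20 = £2039.20. That would push OOP to £2268.20, over the £1100 cap, so patient pays £1100 − £229 = £871. Plan pays £9912 − £871 = £9041.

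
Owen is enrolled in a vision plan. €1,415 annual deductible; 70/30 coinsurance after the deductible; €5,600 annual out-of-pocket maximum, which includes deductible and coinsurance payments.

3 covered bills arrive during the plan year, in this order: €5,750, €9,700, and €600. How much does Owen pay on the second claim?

#1 (€5,750): €1,415 to deductible, leaving €4,335; coinsurance €4,335 × 30% = €1,300.50. Member owes €2,715.50 (running OOP €2,715.50).
#2 (€9,700): 30% coinsurance on €9,700 = €2,910. Adding that to €2,715.50 gives €5,625.50, past the €5,600 cap; member pays only €5,600 − €2,715.50 = €2,884.50.

€2,884.50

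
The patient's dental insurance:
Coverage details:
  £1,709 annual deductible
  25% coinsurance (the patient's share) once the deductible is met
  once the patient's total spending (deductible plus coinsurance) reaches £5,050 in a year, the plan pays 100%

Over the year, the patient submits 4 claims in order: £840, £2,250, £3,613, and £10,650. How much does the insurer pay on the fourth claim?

Claim 1 — £840: all of it applies to the deductible. Cost to patient: £840. OOP to date £840. Insurer: £840 − £840 = £0.
Claim 2 — £2,250: £869 finishes the deductible; £1,381 goes to coinsurance; coinsurance £1,381 × 25% = £345.25. Patient owes £1,214.25 (running OOP £2,054.25). Insurer: £2,250 − £1,214.25 = £1,035.75.
Claim 3 — £3,613: deductible met; 25% of £3,613 = £903.25. Cost to patient: £903.25. OOP to date £2,957.50. Plan pays £3,613 − £903.25 = £2,709.75.
Claim 4 — £10,650: deductible already satisfied, so patient's share is 25% × £10,650 = £2,662.50. That would push OOP to £5,620, over the £5,050 cap, so patient pays £5,050 − £2,957.50 = £2,092.50. Insurer: £10,650 − £2,092.50 = £8,557.50.

£8,557.50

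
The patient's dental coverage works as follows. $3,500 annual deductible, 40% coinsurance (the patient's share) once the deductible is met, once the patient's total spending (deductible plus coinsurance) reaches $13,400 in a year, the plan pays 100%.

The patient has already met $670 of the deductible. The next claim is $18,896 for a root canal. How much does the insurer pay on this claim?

Deductible still to meet: $3,500 − $670 = $2,830.
The remaining $16,066 (= $18,896 − $2,830) moves to coinsurance.
Patient's 40% share of $16,066 is $6,426.40.
That puts the patient's cost at $2,830 + $6,426.40 = $9,256.40 before any cap.
Total out-of-pocket so far would be $670 + $9,256.40 = $9,926.40, below the $13,400 cap — no reduction.
Insurer pays the balance: $18,896 − $9,256.40 = $9,639.60.

$9,639.60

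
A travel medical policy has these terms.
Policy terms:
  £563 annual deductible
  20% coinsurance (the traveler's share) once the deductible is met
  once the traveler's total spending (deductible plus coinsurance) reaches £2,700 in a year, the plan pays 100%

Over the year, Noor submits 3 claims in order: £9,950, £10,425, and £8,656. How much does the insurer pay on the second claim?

£10,165.40

Bill 1, £9,950: deductible takes £563, £9,387 remains; 20% of £9,387 = £1,877.40. Traveler owes £2,440.40 (running OOP £2,440.40). Plan pays £9,950 − £2,440.40 = £7,509.60.
Bill 2, £10,425: 20% coinsurance on £10,425 = £2,085. That would push OOP to £4,525.40, over the £2,700 cap, so traveler pays £2,700 − £2,440.40 = £259.60. Insurer: £10,425 − £259.60 = £10,165.40.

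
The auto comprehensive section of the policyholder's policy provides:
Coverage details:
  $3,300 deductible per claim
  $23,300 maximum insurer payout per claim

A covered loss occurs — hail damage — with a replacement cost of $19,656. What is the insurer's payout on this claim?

Subtract the deductible: $19,656 − $3,300 = $16,356.
$16,356 is within the $23,300 limit, so the insurer pays $16,356.

$16,356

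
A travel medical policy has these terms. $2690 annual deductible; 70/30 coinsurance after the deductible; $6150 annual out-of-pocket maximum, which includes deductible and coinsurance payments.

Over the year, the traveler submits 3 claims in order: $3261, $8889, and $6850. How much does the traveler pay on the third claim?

Claim 1 ($3261): $2690 to deductible, leaving $571; 30% of $571 = $171.30. Traveler owes $2861.30 (running OOP $2861.30).
Claim 2 ($8889): deductible already satisfied, so traveler's share is 30% × $8889 = $2666.70. Traveler owes $2666.70 (running OOP $5528).
Claim 3 ($6850): deductible already satisfied, so traveler's share is 30% × $6850 = $2055. That would push OOP to $7583, over the $6150 cap, so traveler pays $6150 − $5528 = $622.

$622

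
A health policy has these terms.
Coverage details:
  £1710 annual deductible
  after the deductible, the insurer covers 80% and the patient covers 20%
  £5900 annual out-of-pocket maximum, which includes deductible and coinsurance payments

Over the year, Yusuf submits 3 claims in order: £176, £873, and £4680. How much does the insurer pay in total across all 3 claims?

£3215.20

Claim 1 (£176): fully absorbed by the deductible. Patient pays £176; OOP now £176. Insurer: £176 − £176 = £0.
Claim 2 (£873): fully absorbed by the deductible. Patient pays £873; OOP now £1049. Plan pays £873 − £873 = £0.
Claim 3 (£4680): £661 to deductible, leaving £4019; patient's 20% is £803.80. Cost to patient: £1464.80. OOP to date £2513.80. Insurer: £4680 − £1464.80 = £3215.20.
Insurer total = bills − patient's total = £5729 − £2513.80 = £3215.20.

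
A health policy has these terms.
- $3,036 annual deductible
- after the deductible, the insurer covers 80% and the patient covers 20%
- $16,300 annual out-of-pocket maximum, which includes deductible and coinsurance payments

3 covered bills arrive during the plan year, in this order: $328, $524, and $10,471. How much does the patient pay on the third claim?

#1 ($328): all of it applies to the deductible. Patient owes $328 (running OOP $328).
#2 ($524): all of it applies to the deductible. Patient pays $524; OOP now $852.
#3 ($10,471): $2,184 to deductible, leaving $8,287; patient's 20% is $1,657.40. Patient pays $3,841.40; OOP now $4,693.40.

$3,841.40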